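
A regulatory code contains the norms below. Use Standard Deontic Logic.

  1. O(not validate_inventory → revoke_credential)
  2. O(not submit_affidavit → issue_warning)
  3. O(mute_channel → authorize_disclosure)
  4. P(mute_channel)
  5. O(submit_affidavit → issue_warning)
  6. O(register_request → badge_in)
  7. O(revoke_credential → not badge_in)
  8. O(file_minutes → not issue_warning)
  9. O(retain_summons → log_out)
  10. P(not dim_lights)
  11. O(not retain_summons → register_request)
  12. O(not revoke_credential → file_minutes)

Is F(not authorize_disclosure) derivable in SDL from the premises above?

Premise 3 is O(mute_channel → authorize_disclosure), but O(mute_channel) is not derivable from the premises (the permission P(mute_channel) asserts only not O(not mute_channel), not O(mute_channel)), so it does not yield O(authorize_disclosure).
No other premise forces O(authorize_disclosure). An ideal world satisfying every premise can still have not authorize_disclosure true, so F(not authorize_disclosure) is not derivable.

No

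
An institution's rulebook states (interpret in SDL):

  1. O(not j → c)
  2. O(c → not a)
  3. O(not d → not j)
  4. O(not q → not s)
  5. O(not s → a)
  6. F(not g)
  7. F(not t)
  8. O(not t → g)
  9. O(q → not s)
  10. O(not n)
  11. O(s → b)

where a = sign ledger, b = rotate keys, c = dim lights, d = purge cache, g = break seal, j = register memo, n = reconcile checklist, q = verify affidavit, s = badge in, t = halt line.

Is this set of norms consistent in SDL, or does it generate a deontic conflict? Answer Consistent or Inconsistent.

Consistent

Premise 8 is O(not t → g); even if O(g) held, inferring O(not t) would be affirming the consequent — invalid.
So O(not t) is not derivable, and the apparent clash with O(t) does not arise.
A world satisfying every obligation exists (e.g. a=true, b=false, c=false, d=true, g=true, j=true, n=false, q=false, s=false, t=true); no atom is both obligatory and forbidden, so the set is consistent.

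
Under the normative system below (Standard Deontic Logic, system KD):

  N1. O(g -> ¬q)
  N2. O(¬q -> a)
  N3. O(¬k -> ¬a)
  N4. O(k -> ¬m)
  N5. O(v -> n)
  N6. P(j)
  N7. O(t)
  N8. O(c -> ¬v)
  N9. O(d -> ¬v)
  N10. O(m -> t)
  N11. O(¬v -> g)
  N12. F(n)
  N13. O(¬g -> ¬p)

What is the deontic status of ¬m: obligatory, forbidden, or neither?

Premise 12 is F(n), i.e. O(¬n).
The contrapositive of premise 5 (O(v -> n)) is O(¬n -> ¬v), and O(¬n) is already established, so O(¬v).
With premise 11, O(¬v -> g), the K-axiom yields O(g).
Premise 1 is O(g -> ¬q); since O(g), deontic closure gives O(¬q).
From O(¬q) and premise 2, O(¬q -> a), we obtain O(a).
Premise 3 is O(¬k -> ¬a); contrapositively O(a -> k). Since O(a) holds, K gives O(k).
Premise 4 is O(k -> ¬m); since O(k), deontic closure gives O(¬m).
Premises 6, 7, 8, 9, 10, 13 do not contribute to this derivation.
Hence ¬m is obligatory.

Obligatory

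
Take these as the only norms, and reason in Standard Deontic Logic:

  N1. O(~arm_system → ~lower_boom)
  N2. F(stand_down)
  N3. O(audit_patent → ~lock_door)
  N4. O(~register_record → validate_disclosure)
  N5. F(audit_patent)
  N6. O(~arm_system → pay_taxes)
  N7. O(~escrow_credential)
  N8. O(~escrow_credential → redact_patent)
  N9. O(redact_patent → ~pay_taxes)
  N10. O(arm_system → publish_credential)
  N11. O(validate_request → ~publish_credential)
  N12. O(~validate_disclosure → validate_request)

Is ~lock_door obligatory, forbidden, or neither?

Premise 3 is O(audit_patent → ~lock_door), but O(audit_patent) is not derivable from the premises, so it does not yield O(~lock_door).
No premise or chain of K-axiom applications forces O(~lock_door), and none forces O(lock_door). So ~lock_door is neither obligatory nor forbidden under these norms.

Neither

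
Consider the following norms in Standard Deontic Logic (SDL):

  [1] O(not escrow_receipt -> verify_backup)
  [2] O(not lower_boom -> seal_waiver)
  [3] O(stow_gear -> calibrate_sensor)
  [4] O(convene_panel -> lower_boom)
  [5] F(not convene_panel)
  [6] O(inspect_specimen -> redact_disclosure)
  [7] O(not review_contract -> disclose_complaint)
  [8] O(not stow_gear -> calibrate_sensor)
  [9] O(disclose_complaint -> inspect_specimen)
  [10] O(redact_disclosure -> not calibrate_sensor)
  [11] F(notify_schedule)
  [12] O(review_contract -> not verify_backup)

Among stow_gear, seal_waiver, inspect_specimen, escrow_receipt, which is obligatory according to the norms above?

escrow_receipt

By case analysis on not stow_gear: premise 8 gives O(not stow_gear -> calibrate_sensor) and premise 3 gives O(stow_gear -> calibrate_sensor), so O(calibrate_sensor) either way.
Premise 10 is O(redact_disclosure -> not calibrate_sensor); contrapositively O(calibrate_sensor -> not redact_disclosure). Since O(calibrate_sensor) holds, K gives O(not redact_disclosure).
Premise 6, O(inspect_specimen -> redact_disclosure), contraposes to O(not redact_disclosure -> not inspect_specimen); with O(not redact_disclosure) we get O(not inspect_specimen).
The contrapositive of premise 9 (O(disclose_complaint -> inspect_specimen)) is O(not inspect_specimen -> not disclose_complaint), and O(not inspect_specimen) is already established, so O(not disclose_complaint).
Premise 7 is O(not review_contract -> disclose_complaint); contrapositively O(not disclose_complaint -> review_contract). Since O(not disclose_complaint) holds, K gives O(review_contract).
With premise 12, O(review_contract -> not verify_backup), the K-axiom yields O(not verify_backup).
The contrapositive of premise 1 (O(not escrow_receipt -> verify_backup)) is O(not verify_backup -> escrow_receipt), and O(not verify_backup) is already established, so O(escrow_receipt).
So O(escrow_receipt) holds — escrow_receipt is obligatory. None of the other listed options is made obligatory by any chain of premises.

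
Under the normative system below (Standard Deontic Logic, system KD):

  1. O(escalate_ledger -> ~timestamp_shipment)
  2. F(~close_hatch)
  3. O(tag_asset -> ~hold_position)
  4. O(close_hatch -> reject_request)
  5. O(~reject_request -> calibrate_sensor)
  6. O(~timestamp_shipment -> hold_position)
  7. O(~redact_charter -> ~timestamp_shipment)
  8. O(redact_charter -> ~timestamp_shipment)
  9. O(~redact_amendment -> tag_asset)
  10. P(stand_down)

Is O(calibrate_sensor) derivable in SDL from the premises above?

Premise 5 is O(~reject_request -> calibrate_sensor), but O(~reject_request) is not derivable from the premises, so it does not yield O(calibrate_sensor).
No other premise forces O(calibrate_sensor). An ideal world satisfying every premise can still have calibrate_sensor false, so O(calibrate_sensor) is not derivable.

No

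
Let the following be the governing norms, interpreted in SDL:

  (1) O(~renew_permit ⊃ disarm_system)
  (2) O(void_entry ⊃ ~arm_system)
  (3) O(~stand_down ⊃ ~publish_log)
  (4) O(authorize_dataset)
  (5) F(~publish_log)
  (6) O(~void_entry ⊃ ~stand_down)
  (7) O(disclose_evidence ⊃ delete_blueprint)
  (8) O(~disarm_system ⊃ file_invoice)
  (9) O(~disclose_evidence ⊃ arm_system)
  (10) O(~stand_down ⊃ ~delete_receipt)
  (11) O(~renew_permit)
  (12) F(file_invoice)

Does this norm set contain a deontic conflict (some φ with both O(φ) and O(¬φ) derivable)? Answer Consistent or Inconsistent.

Consistent

Premise 8 is O(~disarm_system ⊃ file_invoice), but O(~disarm_system) is not derivable from the premises, so it does not yield O(file_invoice).
So O(file_invoice) is not derivable, and the apparent clash with O(~file_invoice) does not arise.
A world satisfying every obligation exists (e.g. arm_system=false, authorize_dataset=true, delete_blueprint=true, delete_receipt=false, disarm_system=true, disclose_evidence=true, file_invoice=false, publish_log=true, renew_permit=false, stand_down=true, void_entry=true); no atom is both obligatory and forbidden, so the set is consistent.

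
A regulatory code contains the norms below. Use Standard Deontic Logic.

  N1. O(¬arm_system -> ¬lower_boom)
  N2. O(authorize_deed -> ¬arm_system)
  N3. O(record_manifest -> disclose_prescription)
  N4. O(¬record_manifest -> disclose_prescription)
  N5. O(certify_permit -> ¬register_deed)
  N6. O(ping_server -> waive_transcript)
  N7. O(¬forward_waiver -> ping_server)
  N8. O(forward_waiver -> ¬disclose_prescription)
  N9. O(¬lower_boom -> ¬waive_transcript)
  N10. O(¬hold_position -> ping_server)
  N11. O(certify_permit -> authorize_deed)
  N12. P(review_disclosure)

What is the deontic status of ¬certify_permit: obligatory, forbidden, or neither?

Premises 4 and 3 cover both cases: O(¬record_manifest -> disclose_prescription) and O(record_manifest -> disclose_prescription). Since ¬record_manifest ∨ record_manifest is a tautology, O(disclose_prescription) follows.
Premise 8 is O(forward_waiver -> ¬disclose_prescription); contrapositively O(disclose_prescription -> ¬forward_waiver). Since O(disclose_prescription) holds, K gives O(¬forward_waiver).
With premise 7, O(¬forward_waiver -> ping_server), the K-axiom yields O(ping_server).
Applying K to premise 6 (O(ping_server -> waive_transcript)) and O(ping_server) yields O(waive_transcript).
The contrapositive of premise 9 (O(¬lower_boom -> ¬waive_transcript)) is O(waive_transcript -> lower_boom), and O(waive_transcript) is already established, so O(lower_boom).
Premise 1 is O(¬arm_system -> ¬lower_boom); contrapositively O(lower_boom -> arm_system). Since O(lower_boom) holds, K gives O(arm_system).
Premise 2, O(authorize_deed -> ¬arm_system), contraposes to O(arm_system -> ¬authorize_deed); with O(arm_system) we get O(¬authorize_deed).
Premise 11 is O(certify_permit -> authorize_deed); contrapositively O(¬authorize_deed -> ¬certify_permit). Since O(¬authorize_deed) holds, K gives O(¬certify_permit).
Premises 5, 10, 12 do not contribute to this derivation.
Hence ¬certify_permit is obligatory.

Obligatory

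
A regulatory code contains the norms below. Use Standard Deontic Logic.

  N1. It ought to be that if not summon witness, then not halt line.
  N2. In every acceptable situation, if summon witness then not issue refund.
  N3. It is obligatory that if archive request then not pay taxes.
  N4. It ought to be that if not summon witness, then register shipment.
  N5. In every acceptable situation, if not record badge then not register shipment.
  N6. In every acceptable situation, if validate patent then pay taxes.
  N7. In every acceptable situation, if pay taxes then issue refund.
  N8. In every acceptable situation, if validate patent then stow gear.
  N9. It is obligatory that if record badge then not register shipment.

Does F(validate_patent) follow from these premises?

By case analysis on ¬record_badge: premise 5 gives O(¬record_badge → ¬register_shipment) and premise 9 gives O(record_badge → ¬register_shipment), so O(¬register_shipment) either way.
Premise 4, O(¬summon_witness → register_shipment), contraposes to O(¬register_shipment → summon_witness); with O(¬register_shipment) we get O(summon_witness).
From O(summon_witness) and premise 2, O(summon_witness → ¬issue_refund), we obtain O(¬issue_refund).
Premise 7 is O(pay_taxes → issue_refund); contrapositively O(¬issue_refund → ¬pay_taxes). Since O(¬issue_refund) holds, K gives O(¬pay_taxes).
Premise 6 is O(validate_patent → pay_taxes); contrapositively O(¬pay_taxes → ¬validate_patent). Since O(¬pay_taxes) holds, K gives O(¬validate_patent).
Premises 1, 3, 8 do not contribute to this derivation.
So O(¬validate_patent) holds, i.e. F(validate_patent). The claim follows.

Yes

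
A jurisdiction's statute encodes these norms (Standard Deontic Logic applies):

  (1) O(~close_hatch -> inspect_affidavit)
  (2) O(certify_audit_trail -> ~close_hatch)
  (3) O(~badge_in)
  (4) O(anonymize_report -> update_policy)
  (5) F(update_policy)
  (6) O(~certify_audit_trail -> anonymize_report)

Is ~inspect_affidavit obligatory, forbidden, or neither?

Forbidden

Premise 5, F(update_policy), is equivalent to O(~update_policy).
The contrapositive of premise 4 (O(anonymize_report -> update_policy)) is O(~update_policy -> ~anonymize_report), and O(~update_policy) is already established, so O(~anonymize_report).
The contrapositive of premise 6 (O(~certify_audit_trail -> anonymize_report)) is O(~anonymize_report -> certify_audit_trail), and O(~anonymize_report) is already established, so O(certify_audit_trail).
With premise 2, O(certify_audit_trail -> ~close_hatch), the K-axiom yields O(~close_hatch).
From O(~close_hatch) and premise 1, O(~close_hatch -> inspect_affidavit), we obtain O(inspect_affidavit).
Premise 3 does not contribute to this derivation.
Thus O(inspect_affidavit), which is F(~inspect_affidavit): ~inspect_affidavit is forbidden.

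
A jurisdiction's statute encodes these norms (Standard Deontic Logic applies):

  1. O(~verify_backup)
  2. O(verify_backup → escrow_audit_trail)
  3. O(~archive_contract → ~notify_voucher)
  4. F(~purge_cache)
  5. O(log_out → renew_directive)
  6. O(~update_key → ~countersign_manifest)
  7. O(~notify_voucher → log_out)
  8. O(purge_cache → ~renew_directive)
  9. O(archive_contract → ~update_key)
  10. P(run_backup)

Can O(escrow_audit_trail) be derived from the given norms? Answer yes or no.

Premise 2 is O(verify_backup → escrow_audit_trail), but O(verify_backup) is not derivable from the premises, so it does not yield O(escrow_audit_trail).
No other premise forces O(escrow_audit_trail). An ideal world satisfying every premise can still have escrow_audit_trail false, so O(escrow_audit_trail) is not derivable.

No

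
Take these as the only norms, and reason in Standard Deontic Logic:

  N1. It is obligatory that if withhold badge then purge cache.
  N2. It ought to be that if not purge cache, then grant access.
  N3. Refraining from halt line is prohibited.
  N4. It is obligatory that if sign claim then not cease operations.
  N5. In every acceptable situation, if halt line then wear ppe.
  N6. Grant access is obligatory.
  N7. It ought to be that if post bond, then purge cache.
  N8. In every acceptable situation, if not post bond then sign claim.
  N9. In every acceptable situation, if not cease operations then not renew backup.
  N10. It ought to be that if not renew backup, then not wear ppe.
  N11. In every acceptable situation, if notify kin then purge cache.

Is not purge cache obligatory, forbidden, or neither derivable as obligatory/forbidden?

Forbidden

F(¬halt_line) at premise 3 means O(halt_line).
Applying K to premise 5 (O(halt_line → wear_ppe)) and O(halt_line) yields O(wear_ppe).
Premise 10, O(¬renew_backup → ¬wear_ppe), contraposes to O(wear_ppe → renew_backup); with O(wear_ppe) we get O(renew_backup).
Premise 9 is O(¬cease_operations → ¬renew_backup); contrapositively O(renew_backup → cease_operations). Since O(renew_backup) holds, K gives O(cease_operations).
Premise 4 is O(sign_claim → ¬cease_operations); contrapositively O(cease_operations → ¬sign_claim). Since O(cease_operations) holds, K gives O(¬sign_claim).
Premise 8, O(¬post_bond → sign_claim), contraposes to O(¬sign_claim → post_bond); with O(¬sign_claim) we get O(post_bond).
From O(post_bond) and premise 7, O(post_bond → purge_cache), we obtain O(purge_cache).
Premises 1, 2, 6, 11 do not contribute to this derivation.
Thus O(purge_cache), which is F(¬purge_cache): ¬purge_cache is forbidden.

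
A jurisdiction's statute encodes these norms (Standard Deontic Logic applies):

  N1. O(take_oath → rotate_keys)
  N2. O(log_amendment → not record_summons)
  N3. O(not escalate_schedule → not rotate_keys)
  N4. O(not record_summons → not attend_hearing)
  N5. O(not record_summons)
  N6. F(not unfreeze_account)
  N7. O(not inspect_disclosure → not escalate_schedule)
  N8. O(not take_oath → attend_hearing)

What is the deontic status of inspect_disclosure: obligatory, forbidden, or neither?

Premise 5 states O(not record_summons) outright.
Applying K to premise 4 (O(not record_summons → not attend_hearing)) and O(not record_summons) yields O(not attend_hearing).
Premise 8 is O(not take_oath → attend_hearing); contrapositively O(not attend_hearing → take_oath). Since O(not attend_hearing) holds, K gives O(take_oath).
From O(take_oath) and premise 1, O(take_oath → rotate_keys), we obtain O(rotate_keys).
The contrapositive of premise 3 (O(not escalate_schedule → not rotate_keys)) is O(rotate_keys → escalate_schedule), and O(rotate_keys) is already established, so O(escalate_schedule).
The contrapositive of premise 7 (O(not inspect_disclosure → not escalate_schedule)) is O(escalate_schedule → inspect_disclosure), and O(escalate_schedule) is already established, so O(inspect_disclosure).
Premises 2, 6 do not contribute to this derivation.
Hence inspect_disclosure is obligatory.

Obligatory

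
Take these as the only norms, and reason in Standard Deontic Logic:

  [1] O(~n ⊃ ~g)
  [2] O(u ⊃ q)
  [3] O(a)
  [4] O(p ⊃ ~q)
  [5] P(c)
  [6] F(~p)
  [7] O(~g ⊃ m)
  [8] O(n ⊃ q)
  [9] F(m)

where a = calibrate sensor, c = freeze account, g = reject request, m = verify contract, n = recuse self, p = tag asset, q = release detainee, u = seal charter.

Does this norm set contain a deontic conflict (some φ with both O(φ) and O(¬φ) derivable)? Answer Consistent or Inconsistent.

Premise 9, F(m), is equivalent to O(~m).
Premise 7, O(~g ⊃ m), contraposes to O(~m ⊃ g); with O(~m) we get O(g).
The contrapositive of premise 1 (O(~n ⊃ ~g)) is O(g ⊃ n), and O(g) is already established, so O(n).
Applying K to premise 8 (O(n ⊃ q)) and O(n) yields O(q).
The contrapositive of premise 4 (O(p ⊃ ~q)) is O(q ⊃ ~p), and O(q) is already established, so O(~p).
However, F(~p) at premise 6 amounts to O(p).
We now have both O(~p) and O(p) — p is simultaneously obligatory and forbidden, violating the D-axiom.

Inconsistent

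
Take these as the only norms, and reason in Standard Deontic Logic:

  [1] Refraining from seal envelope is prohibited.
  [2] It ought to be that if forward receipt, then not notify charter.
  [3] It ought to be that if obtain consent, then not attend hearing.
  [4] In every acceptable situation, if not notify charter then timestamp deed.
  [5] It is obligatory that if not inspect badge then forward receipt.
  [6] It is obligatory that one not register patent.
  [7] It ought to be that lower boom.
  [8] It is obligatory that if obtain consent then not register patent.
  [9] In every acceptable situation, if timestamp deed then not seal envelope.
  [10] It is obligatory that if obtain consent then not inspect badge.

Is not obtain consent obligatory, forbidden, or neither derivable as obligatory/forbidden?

Obligatory

F(¬seal_envelope) at premise 1 means O(seal_envelope).
The contrapositive of premise 9 (O(timestamp_deed → ¬seal_envelope)) is O(seal_envelope → ¬timestamp_deed), and O(seal_envelope) is already established, so O(¬timestamp_deed).
Premise 4, O(¬notify_charter → timestamp_deed), contraposes to O(¬timestamp_deed → notify_charter); with O(¬timestamp_deed) we get O(notify_charter).
Premise 2, O(forward_receipt → ¬notify_charter), contraposes to O(notify_charter → ¬forward_receipt); with O(notify_charter) we get O(¬forward_receipt).
Premise 5, O(¬inspect_badge → forward_receipt), contraposes to O(¬forward_receipt → inspect_badge); with O(¬forward_receipt) we get O(inspect_badge).
Premise 10 is O(obtain_consent → ¬inspect_badge); contrapositively O(inspect_badge → ¬obtain_consent). Since O(inspect_badge) holds, K gives O(¬obtain_consent).
Premises 3, 6, 7, 8 do not contribute to this derivation.
Hence ¬obtain_consent is obligatory.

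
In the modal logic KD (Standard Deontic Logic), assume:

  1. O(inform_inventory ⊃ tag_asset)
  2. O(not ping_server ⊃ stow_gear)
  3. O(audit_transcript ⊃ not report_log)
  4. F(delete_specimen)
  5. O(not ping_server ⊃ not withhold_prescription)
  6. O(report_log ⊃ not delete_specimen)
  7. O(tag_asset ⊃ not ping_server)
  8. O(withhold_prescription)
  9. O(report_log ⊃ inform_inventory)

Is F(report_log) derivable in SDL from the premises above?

From premise 8 we have O(withhold_prescription).
Premise 5 is O(not ping_server ⊃ not withhold_prescription); contrapositively O(withhold_prescription ⊃ ping_server). Since O(withhold_prescription) holds, K gives O(ping_server).
Premise 7, O(tag_asset ⊃ not ping_server), contraposes to O(ping_server ⊃ not tag_asset); with O(ping_server) we get O(not tag_asset).
The contrapositive of premise 1 (O(inform_inventory ⊃ tag_asset)) is O(not tag_asset ⊃ not inform_inventory), and O(not tag_asset) is already established, so O(not inform_inventory).
Premise 9 is O(report_log ⊃ inform_inventory); contrapositively O(not inform_inventory ⊃ not report_log). Since O(not inform_inventory) holds, K gives O(not report_log).
Premises 2, 3, 4, 6 do not contribute to this derivation.
So O(not report_log) holds, i.e. F(report_log). The claim follows.

Yes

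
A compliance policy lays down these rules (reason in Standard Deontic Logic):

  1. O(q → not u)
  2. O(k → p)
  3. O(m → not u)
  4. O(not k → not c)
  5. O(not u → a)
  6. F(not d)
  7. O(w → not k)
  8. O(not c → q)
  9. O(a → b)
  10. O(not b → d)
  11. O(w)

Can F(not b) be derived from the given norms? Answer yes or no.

Premise 11 gives O(w).
Applying K to premise 7 (O(w → not k)) and O(w) yields O(not k).
From O(not k) and premise 4, O(not k → not c), we obtain O(not c).
Applying K to premise 8 (O(not c → q)) and O(not c) yields O(q).
From O(q) and premise 1, O(q → not u), we obtain O(not u).
Applying K to premise 5 (O(not u → a)) and O(not u) yields O(a).
From O(a) and premise 9, O(a → b), we obtain O(b).
Premises 2, 3, 6, 10 do not contribute to this derivation.
So O(b) holds, i.e. F(not b). The claim follows.

Yes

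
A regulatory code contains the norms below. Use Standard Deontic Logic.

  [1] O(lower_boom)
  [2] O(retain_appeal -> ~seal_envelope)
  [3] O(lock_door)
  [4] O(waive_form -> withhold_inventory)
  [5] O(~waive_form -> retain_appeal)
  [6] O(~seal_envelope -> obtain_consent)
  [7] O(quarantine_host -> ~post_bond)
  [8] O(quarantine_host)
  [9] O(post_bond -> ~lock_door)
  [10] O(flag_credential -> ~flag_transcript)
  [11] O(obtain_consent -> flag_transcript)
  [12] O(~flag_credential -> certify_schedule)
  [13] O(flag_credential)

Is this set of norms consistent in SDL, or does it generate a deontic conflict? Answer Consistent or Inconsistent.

Premise 9 is O(post_bond -> ~lock_door), but O(post_bond) is not derivable from the premises, so it does not yield O(~lock_door).
So O(~lock_door) is not derivable, and the apparent clash with O(lock_door) does not arise.
A world satisfying every obligation exists (e.g. certify_schedule=false, flag_credential=true, flag_transcript=false, lock_door=true, lower_boom=true, obtain_consent=false, post_bond=false, quarantine_host=true, retain_appeal=false, seal_envelope=true, waive_form=true, withhold_inventory=true); no atom is both obligatory and forbidden, so the set is consistent.

Consistent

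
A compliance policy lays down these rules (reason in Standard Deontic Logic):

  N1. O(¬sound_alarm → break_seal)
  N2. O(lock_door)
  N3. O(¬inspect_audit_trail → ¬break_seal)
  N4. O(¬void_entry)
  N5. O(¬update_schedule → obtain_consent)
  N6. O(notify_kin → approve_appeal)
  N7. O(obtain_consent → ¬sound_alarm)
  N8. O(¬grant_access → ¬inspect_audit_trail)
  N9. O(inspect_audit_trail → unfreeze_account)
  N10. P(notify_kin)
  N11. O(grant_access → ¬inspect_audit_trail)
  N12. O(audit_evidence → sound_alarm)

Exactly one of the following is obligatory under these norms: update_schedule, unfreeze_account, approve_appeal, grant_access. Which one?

update_schedule

Premises 8 and 11 cover both cases: O(¬grant_access → ¬inspect_audit_trail) and O(grant_access → ¬inspect_audit_trail). Since ¬grant_access ∨ grant_access is a tautology, O(¬inspect_audit_trail) follows.
With premise 3, O(¬inspect_audit_trail → ¬break_seal), the K-axiom yields O(¬break_seal).
Premise 1 is O(¬sound_alarm → break_seal); contrapositively O(¬break_seal → sound_alarm). Since O(¬break_seal) holds, K gives O(sound_alarm).
Premise 7 is O(obtain_consent → ¬sound_alarm); contrapositively O(sound_alarm → ¬obtain_consent). Since O(sound_alarm) holds, K gives O(¬obtain_consent).
The contrapositive of premise 5 (O(¬update_schedule → obtain_consent)) is O(¬obtain_consent → update_schedule), and O(¬obtain_consent) is already established, so O(update_schedule).
So O(update_schedule) holds — update_schedule is obligatory. None of the other listed options is made obligatory by any chain of premises.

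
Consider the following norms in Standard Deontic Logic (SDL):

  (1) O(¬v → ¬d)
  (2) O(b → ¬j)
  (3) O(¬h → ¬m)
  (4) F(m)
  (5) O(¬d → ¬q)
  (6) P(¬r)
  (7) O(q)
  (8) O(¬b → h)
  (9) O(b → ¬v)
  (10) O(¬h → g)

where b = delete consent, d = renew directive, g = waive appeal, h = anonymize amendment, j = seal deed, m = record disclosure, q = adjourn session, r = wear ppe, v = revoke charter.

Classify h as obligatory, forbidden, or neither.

Obligatory

Premise 7 gives O(q).
Premise 5, O(¬d → ¬q), contraposes to O(q → d); with O(q) we get O(d).
Premise 1 is O(¬v → ¬d); contrapositively O(d → v). Since O(d) holds, K gives O(v).
The contrapositive of premise 9 (O(b → ¬v)) is O(v → ¬b), and O(v) is already established, so O(¬b).
With premise 8, O(¬b → h), the K-axiom yields O(h).
Premises 2, 3, 4, 6, 10 do not contribute to this derivation.
Hence h is obligatory.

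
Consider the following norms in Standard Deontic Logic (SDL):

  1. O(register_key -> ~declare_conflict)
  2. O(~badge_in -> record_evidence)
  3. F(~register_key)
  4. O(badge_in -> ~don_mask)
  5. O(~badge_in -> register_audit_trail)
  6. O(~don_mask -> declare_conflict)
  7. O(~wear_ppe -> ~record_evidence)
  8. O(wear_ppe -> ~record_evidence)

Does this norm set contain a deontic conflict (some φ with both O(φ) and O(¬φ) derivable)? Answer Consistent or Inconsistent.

By case analysis on ~wear_ppe: premise 7 gives O(~wear_ppe -> ~record_evidence) and premise 8 gives O(wear_ppe -> ~record_evidence), so O(~record_evidence) either way.
The contrapositive of premise 2 (O(~badge_in -> record_evidence)) is O(~record_evidence -> badge_in), and O(~record_evidence) is already established, so O(badge_in).
Premise 4 is O(badge_in -> ~don_mask); since O(badge_in), deontic closure gives O(~don_mask).
With premise 6, O(~don_mask -> declare_conflict), the K-axiom yields O(declare_conflict).
The contrapositive of premise 1 (O(register_key -> ~declare_conflict)) is O(declare_conflict -> ~register_key), and O(declare_conflict) is already established, so O(~register_key).
But premise 3, F(~register_key), means O(register_key).
We now have both O(~register_key) and O(register_key) — register_key is simultaneously obligatory and forbidden, violating the D-axiom.

Inconsistent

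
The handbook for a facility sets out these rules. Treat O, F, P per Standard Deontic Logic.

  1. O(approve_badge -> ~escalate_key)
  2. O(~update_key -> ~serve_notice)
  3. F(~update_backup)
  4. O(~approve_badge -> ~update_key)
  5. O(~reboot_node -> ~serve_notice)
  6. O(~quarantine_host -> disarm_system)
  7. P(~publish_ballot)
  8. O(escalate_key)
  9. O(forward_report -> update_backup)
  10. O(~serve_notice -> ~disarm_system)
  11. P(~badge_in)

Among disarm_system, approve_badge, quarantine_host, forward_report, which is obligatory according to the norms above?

From premise 8 we have O(escalate_key).
Premise 1 is O(approve_badge -> ~escalate_key); contrapositively O(escalate_key -> ~approve_badge). Since O(escalate_key) holds, K gives O(~approve_badge).
From O(~approve_badge) and premise 4, O(~approve_badge -> ~update_key), we obtain O(~update_key).
With premise 2, O(~update_key -> ~serve_notice), the K-axiom yields O(~serve_notice).
Premise 10 is O(~serve_notice -> ~disarm_system); since O(~serve_notice), deontic closure gives O(~disarm_system).
The contrapositive of premise 6 (O(~quarantine_host -> disarm_system)) is O(~disarm_system -> quarantine_host), and O(~disarm_system) is already established, so O(quarantine_host).
So O(quarantine_host) holds — quarantine_host is obligatory. None of the other listed options is made obligatory by any chain of premises.

quarantine_host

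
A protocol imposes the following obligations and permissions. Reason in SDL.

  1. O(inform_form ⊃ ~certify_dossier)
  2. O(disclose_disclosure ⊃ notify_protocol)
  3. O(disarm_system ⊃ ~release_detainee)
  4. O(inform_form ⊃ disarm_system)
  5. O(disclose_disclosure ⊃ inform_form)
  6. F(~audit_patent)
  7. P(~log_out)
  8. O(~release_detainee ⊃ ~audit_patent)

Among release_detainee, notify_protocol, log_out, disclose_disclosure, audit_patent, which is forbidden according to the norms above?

disclose_disclosure

Premise 6 is F(~audit_patent), i.e. O(audit_patent).
Premise 8, O(~release_detainee ⊃ ~audit_patent), contraposes to O(audit_patent ⊃ release_detainee); with O(audit_patent) we get O(release_detainee).
The contrapositive of premise 3 (O(disarm_system ⊃ ~release_detainee)) is O(release_detainee ⊃ ~disarm_system), and O(release_detainee) is already established, so O(~disarm_system).
The contrapositive of premise 4 (O(inform_form ⊃ disarm_system)) is O(~disarm_system ⊃ ~inform_form), and O(~disarm_system) is already established, so O(~inform_form).
Premise 5 is O(disclose_disclosure ⊃ inform_form); contrapositively O(~inform_form ⊃ ~disclose_disclosure). Since O(~inform_form) holds, K gives O(~disclose_disclosure).
So O(~disclose_disclosure) holds, i.e. disclose_disclosure is forbidden. None of the other listed options is forbidden under the premises.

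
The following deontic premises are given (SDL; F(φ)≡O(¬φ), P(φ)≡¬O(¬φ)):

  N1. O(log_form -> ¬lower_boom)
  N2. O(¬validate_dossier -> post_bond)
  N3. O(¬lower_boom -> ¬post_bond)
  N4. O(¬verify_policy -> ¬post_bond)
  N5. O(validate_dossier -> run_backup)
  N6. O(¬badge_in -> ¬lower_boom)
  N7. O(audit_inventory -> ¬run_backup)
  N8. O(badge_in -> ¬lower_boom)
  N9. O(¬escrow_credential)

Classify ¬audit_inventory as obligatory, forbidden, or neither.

Obligatory

Premises 6 and 8 cover both cases: O(¬badge_in -> ¬lower_boom) and O(badge_in -> ¬lower_boom). Since ¬badge_in ∨ badge_in is a tautology, O(¬lower_boom) follows.
From O(¬lower_boom) and premise 3, O(¬lower_boom -> ¬post_bond), we obtain O(¬post_bond).
Premise 2 is O(¬validate_dossier -> post_bond); contrapositively O(¬post_bond -> validate_dossier). Since O(¬post_bond) holds, K gives O(validate_dossier).
Premise 5 is O(validate_dossier -> run_backup); since O(validate_dossier), deontic closure gives O(run_backup).
The contrapositive of premise 7 (O(audit_inventory -> ¬run_backup)) is O(run_backup -> ¬audit_inventory), and O(run_backup) is already established, so O(¬audit_inventory).
Premises 1, 4, 9 do not contribute to this derivation.
Hence ¬audit_inventory is obligatory.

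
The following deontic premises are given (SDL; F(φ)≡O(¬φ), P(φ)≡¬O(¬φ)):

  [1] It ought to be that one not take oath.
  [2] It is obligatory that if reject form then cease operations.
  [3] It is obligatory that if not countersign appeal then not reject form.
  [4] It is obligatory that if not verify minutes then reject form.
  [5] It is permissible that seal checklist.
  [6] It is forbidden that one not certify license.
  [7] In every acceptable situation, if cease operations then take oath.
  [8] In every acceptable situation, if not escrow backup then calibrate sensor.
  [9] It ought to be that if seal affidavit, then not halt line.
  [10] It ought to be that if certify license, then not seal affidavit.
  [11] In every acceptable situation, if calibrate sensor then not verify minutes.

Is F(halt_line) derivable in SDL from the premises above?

Premise 9 is O(seal_affidavit → ¬halt_line), but O(seal_affidavit) is not derivable from the premises, so it does not yield O(¬halt_line).
No other premise forces O(¬halt_line). An ideal world satisfying every premise can still have halt_line true, so F(halt_line) is not derivable.

No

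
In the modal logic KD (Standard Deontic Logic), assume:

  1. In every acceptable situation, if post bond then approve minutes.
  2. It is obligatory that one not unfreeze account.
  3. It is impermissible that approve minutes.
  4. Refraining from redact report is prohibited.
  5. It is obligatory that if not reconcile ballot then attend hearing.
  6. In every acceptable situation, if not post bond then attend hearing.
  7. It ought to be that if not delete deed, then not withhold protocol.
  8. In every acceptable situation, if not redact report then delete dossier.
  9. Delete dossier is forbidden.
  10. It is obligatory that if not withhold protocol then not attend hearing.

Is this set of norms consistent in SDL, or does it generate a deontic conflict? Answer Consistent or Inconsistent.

Consistent

Premise 8 is O(¬redact_report → delete_dossier), but O(¬redact_report) is not derivable from the premises, so it does not yield O(delete_dossier).
So O(delete_dossier) is not derivable, and the apparent clash with O(¬delete_dossier) does not arise.
A world satisfying every obligation exists (e.g. approve_minutes=false, attend_hearing=true, delete_deed=true, delete_dossier=false, post_bond=false, reconcile_ballot=false, redact_report=true, unfreeze_account=false, withhold_protocol=true); no atom is both obligatory and forbidden, so the set is consistent.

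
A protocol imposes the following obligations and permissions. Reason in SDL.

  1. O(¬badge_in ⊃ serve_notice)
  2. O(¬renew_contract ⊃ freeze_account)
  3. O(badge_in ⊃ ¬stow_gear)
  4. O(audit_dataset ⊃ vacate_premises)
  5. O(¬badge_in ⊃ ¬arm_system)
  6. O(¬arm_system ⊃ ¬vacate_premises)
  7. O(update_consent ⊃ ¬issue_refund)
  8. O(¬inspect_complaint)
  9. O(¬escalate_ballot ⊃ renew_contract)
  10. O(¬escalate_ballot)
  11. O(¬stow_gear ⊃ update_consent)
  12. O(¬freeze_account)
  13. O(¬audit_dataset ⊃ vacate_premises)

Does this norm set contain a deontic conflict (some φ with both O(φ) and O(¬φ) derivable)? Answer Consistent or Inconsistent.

Consistent

Premise 2 is O(¬renew_contract ⊃ freeze_account), but O(¬renew_contract) is not derivable from the premises, so it does not yield O(freeze_account).
So O(freeze_account) is not derivable, and the apparent clash with O(¬freeze_account) does not arise.
A world satisfying every obligation exists (e.g. arm_system=true, audit_dataset=false, badge_in=true, escalate_ballot=false, freeze_account=false, inspect_complaint=false, issue_refund=false, renew_contract=true, serve_notice=false, stow_gear=false, update_consent=true, vacate_premises=true); no atom is both obligatory and forbidden, so the set is consistent.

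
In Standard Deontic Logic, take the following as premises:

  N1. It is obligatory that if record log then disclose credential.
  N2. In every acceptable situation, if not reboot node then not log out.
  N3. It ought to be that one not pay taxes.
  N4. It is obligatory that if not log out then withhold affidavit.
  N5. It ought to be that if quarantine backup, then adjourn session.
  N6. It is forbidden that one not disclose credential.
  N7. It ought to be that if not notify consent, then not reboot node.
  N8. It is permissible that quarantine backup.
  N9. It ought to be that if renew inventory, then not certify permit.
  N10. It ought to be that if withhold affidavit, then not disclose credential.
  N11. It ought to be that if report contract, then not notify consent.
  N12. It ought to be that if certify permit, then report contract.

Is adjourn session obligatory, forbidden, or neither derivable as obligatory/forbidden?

Premise 5 is O(quarantine_backup → adjourn_session), but O(quarantine_backup) is not derivable from the premises (the permission P(quarantine_backup) asserts only ¬O(¬quarantine_backup), not O(quarantine_backup)), so it does not yield O(adjourn_session).
No premise or chain of K-axiom applications forces O(adjourn_session), and none forces O(¬adjourn_session). So adjourn_session is neither obligatory nor forbidden under these norms.

Neither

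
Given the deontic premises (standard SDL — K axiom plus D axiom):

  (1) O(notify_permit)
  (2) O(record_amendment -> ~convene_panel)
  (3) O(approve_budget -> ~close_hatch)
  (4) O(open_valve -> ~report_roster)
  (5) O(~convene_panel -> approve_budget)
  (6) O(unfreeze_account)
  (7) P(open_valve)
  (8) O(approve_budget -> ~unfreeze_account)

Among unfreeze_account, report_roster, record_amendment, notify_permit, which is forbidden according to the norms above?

Premise 6 gives O(unfreeze_account).
The contrapositive of premise 8 (O(approve_budget -> ~unfreeze_account)) is O(unfreeze_account -> ~approve_budget), and O(unfreeze_account) is already established, so O(~approve_budget).
The contrapositive of premise 5 (O(~convene_panel -> approve_budget)) is O(~approve_budget -> convene_panel), and O(~approve_budget) is already established, so O(convene_panel).
The contrapositive of premise 2 (O(record_amendment -> ~convene_panel)) is O(convene_panel -> ~record_amendment), and O(convene_panel) is already established, so O(~record_amendment).
So O(~record_amendment) holds, i.e. record_amendment is forbidden. None of the other listed options is forbidden under the premises.

record_amendment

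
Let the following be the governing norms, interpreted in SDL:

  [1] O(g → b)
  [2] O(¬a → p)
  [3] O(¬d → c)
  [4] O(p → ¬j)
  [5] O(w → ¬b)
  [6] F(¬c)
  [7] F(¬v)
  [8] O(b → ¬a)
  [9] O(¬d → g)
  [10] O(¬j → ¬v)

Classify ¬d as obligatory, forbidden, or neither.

Forbidden

F(¬v) at premise 7 means O(v).
The contrapositive of premise 10 (O(¬j → ¬v)) is O(v → j), and O(v) is already established, so O(j).
Premise 4, O(p → ¬j), contraposes to O(j → ¬p); with O(j) we get O(¬p).
Premise 2 is O(¬a → p); contrapositively O(¬p → a). Since O(¬p) holds, K gives O(a).
The contrapositive of premise 8 (O(b → ¬a)) is O(a → ¬b), and O(a) is already established, so O(¬b).
The contrapositive of premise 1 (O(g → b)) is O(¬b → ¬g), and O(¬b) is already established, so O(¬g).
Premise 9, O(¬d → g), contraposes to O(¬g → d); with O(¬g) we get O(d).
Premises 3, 5, 6 do not contribute to this derivation.
Thus O(d), which is F(¬d): ¬d is forbidden.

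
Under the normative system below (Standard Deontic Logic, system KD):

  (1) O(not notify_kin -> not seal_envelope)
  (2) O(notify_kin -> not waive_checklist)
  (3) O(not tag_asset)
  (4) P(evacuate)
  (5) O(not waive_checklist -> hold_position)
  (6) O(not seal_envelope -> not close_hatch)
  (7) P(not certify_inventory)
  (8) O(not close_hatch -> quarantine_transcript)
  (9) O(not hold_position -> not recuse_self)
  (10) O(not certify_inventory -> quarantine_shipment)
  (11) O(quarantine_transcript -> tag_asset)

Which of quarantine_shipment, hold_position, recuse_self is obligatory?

From premise 3 we have O(not tag_asset).
The contrapositive of premise 11 (O(quarantine_transcript -> tag_asset)) is O(not tag_asset -> not quarantine_transcript), and O(not tag_asset) is already established, so O(not quarantine_transcript).
The contrapositive of premise 8 (O(not close_hatch -> quarantine_transcript)) is O(not quarantine_transcript -> close_hatch), and O(not quarantine_transcript) is already established, so O(close_hatch).
Premise 6 is O(not seal_envelope -> not close_hatch); contrapositively O(close_hatch -> seal_envelope). Since O(close_hatch) holds, K gives O(seal_envelope).
The contrapositive of premise 1 (O(not notify_kin -> not seal_envelope)) is O(seal_envelope -> notify_kin), and O(seal_envelope) is already established, so O(notify_kin).
From O(notify_kin) and premise 2, O(notify_kin -> not waive_checklist), we obtain O(not waive_checklist).
With premise 5, O(not waive_checklist -> hold_position), the K-axiom yields O(hold_position).
So O(hold_position) holds — hold_position is obligatory. None of the other listed options is made obligatory by any chain of premises.

hold_position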